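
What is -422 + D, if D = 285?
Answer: -137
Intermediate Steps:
-422 + D = -422 + 285 = -137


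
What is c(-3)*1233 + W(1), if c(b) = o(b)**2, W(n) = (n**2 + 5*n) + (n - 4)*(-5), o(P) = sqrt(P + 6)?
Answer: 3720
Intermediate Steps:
o(P) = sqrt(6 + P)
W(n) = 20 + n**2 (W(n) = (n**2 + 5*n) + (-4 + n)*(-5) = (n**2 + 5*n) + (20 - 5*n) = 20 + n**2)
c(b) = 6 + b (c(b) = (sqrt(6 + b))**2 = 6 + b)
c(-3)*1233 + W(1) = (6 - 3)*1233 + (20 + 1**2) = 3*1233 + (20 + 1) = 3699 + 21 = 3720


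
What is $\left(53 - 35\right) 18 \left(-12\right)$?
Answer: $-3888$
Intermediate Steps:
$\left(53 - 35\right) 18 \left(-12\right) = 18 \left(-216\right) = -3888$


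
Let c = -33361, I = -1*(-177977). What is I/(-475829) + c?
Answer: -15874309246/475829 ≈ -33361.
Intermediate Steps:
I = 177977
I/(-475829) + c = 177977/(-475829) - 33361 = 177977*(-1/475829) - 33361 = -177977/475829 - 33361 = -15874309246/475829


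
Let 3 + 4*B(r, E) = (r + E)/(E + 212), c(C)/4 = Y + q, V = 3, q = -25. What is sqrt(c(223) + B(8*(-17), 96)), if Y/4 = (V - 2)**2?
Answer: I*sqrt(2010701)/154 ≈ 9.2077*I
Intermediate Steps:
Y = 4 (Y = 4*(3 - 2)**2 = 4*1**2 = 4*1 = 4)
c(C) = -84 (c(C) = 4*(4 - 25) = 4*(-21) = -84)
B(r, E) = -3/4 + (E + r)/(4*(212 + E)) (B(r, E) = -3/4 + ((r + E)/(E + 212))/4 = -3/4 + ((E + r)/(212 + E))/4 = -3/4 + (E + r)/(4*(212 + E)))
sqrt(c(223) + B(8*(-17), 96)) = sqrt(-84 + (-636 + 8*(-17) - 2*96)/(4*(212 + 96))) = sqrt(-84 + (1/4)*(-636 - 136 - 192)/308) = sqrt(-84 + (1/4)*(1/308)*(-964)) = sqrt(-84 - 241/308) = sqrt(-26113/308) = I*sqrt(2010701)/154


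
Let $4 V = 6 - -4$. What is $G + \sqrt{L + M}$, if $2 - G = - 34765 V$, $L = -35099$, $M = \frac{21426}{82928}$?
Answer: $\frac{173829}{2} + \frac{i \sqrt{15085994555618}}{20732} \approx 86915.0 + 187.35 i$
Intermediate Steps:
$M = \frac{10713}{41464}$ ($M = 21426 \cdot \frac{1}{82928} = \frac{10713}{41464} \approx 0.25837$)
$V = \frac{5}{2}$ ($V = \frac{6 - -4}{4} = \frac{6 + 4}{4} = \frac{1}{4} \cdot 10 = \frac{5}{2} \approx 2.5$)
$G = \frac{173829}{2}$ ($G = 2 - \left(-34765\right) \frac{5}{2} = 2 - - \frac{173825}{2} = 2 + \frac{173825}{2} = \frac{173829}{2} \approx 86915.0$)
$G + \sqrt{L + M} = \frac{173829}{2} + \sqrt{-35099 + \frac{10713}{41464}} = \frac{173829}{2} + \sqrt{- \frac{1455334223}{41464}} = \frac{173829}{2} + \frac{i \sqrt{15085994555618}}{20732}$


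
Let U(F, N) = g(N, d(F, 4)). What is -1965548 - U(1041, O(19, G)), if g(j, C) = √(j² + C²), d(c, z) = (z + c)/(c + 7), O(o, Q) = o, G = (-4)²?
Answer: -1965548 - 19*√1101329/1048 ≈ -1.9656e+6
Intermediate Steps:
G = 16
d(c, z) = (c + z)/(7 + c)
g(j, C) = √(C² + j²)
U(F, N) = √(N² + (4 + F)²/(7 + F)²) (U(F, N) = √(((F + 4)/(7 + F))² + N²) = √(((4 + F)/(7 + F))² + N²) = √((4 + F)²/(7 + F)² + N²) = √(N² + (4 + F)²/(7 + F)²))
-1965548 - U(1041, O(19, G)) = -1965548 - √(19² + (4 + 1041)²/(7 + 1041)²) = -1965548 - √(361 + 1045²/1048²) = -1965548 - √(361 + 1092025*(1/1098304)) = -1965548 - √(361 + 1092025/1098304) = -1965548 - √(397579769/1098304) = -1965548 - 19*√1101329/1048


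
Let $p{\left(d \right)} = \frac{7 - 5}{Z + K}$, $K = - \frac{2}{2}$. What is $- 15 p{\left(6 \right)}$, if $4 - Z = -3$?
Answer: $-5$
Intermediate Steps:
$Z = 7$ ($Z = 4 - -3 = 4 + 3 = 7$)
$K = -1$ ($K = \left(-2\right) \frac{1}{2} = -1$)
$p{\left(d \right)} = \frac{1}{3}$ ($p{\left(d \right)} = \frac{7 - 5}{7 - 1} = \frac{2}{6} = 2 \cdot \frac{1}{6} = \frac{1}{3}$)
$- 15 p{\left(6 \right)} = \left(-15\right) \frac{1}{3} = -5$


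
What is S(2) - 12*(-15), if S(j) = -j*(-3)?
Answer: 186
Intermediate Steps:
S(j) = 3*j
S(2) - 12*(-15) = 3*2 - 12*(-15) = 6 + 180 = 186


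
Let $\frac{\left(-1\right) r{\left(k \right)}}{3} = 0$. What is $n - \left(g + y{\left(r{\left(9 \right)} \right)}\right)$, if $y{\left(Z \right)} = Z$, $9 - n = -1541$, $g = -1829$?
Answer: $3379$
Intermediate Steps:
$r{\left(k \right)} = 0$ ($r{\left(k \right)} = \left(-3\right) 0 = 0$)
$n = 1550$ ($n = 9 - -1541 = 9 + 1541 = 1550$)
$n - \left(g + y{\left(r{\left(9 \right)} \right)}\right) = 1550 - \left(-1829 + 0\right) = 1550 - -1829 = 1550 + 1829 = 3379$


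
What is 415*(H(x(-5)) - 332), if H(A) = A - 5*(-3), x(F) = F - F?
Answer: -131555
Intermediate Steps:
x(F) = 0
H(A) = 15 + A (H(A) = A + 15 = 15 + A)
415*(H(x(-5)) - 332) = 415*((15 + 0) - 332) = 415*(15 - 332) = 415*(-317) = -131555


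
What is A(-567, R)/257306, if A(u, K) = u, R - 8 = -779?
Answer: -81/36758 ≈ -0.0022036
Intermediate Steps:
R = -771 (R = 8 - 779 = -771)
A(-567, R)/257306 = -567/257306 = -567*1/257306 = -81/36758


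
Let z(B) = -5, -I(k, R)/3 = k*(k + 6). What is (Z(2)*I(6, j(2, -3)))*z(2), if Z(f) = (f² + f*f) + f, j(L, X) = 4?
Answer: 10800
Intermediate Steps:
I(k, R) = -3*k*(6 + k) (I(k, R) = -3*k*(k + 6) = -3*k*(6 + k))
Z(f) = f + 2*f² (Z(f) = (f² + f²) + f = 2*f² + f = f + 2*f²)
(Z(2)*I(6, j(2, -3)))*z(2) = ((2*(1 + 2*2))*(-3*6*(6 + 6)))*(-5) = ((2*(1 + 4))*(-3*6*12))*(-5) = ((2*5)*(-216))*(-5) = (10*(-216))*(-5) = -2160*(-5) = 10800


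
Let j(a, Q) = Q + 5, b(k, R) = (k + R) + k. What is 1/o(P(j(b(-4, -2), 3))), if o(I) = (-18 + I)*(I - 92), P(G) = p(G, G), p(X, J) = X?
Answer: 1/840 ≈ 0.0011905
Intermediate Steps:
b(k, R) = R + 2*k (b(k, R) = (R + k) + k = R + 2*k)
j(a, Q) = 5 + Q
P(G) = G
o(I) = (-92 + I)*(-18 + I) (o(I) = (-18 + I)*(-92 + I) = (-92 + I)*(-18 + I))
1/o(P(j(b(-4, -2), 3))) = 1/(1656 + (5 + 3)² - 110*(5 + 3)) = 1/(1656 + 8² - 110*8) = 1/(1656 + 64 - 880) = 1/840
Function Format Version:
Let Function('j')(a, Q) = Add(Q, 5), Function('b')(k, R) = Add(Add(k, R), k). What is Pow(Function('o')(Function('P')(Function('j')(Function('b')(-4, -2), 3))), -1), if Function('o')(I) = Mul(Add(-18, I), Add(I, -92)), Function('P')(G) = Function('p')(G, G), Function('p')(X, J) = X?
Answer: Rational(1, 840) ≈ 0.0011905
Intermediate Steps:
Function('b')(k, R) = Add(R, Mul(2, k)) (Function('b')(k, R) = Add(Add(R, k), k) = Add(R, Mul(2, k)))
Function('j')(a, Q) = Add(5, Q)
Function('P')(G) = G
Function('o')(I) = Mul(Add(-92, I), Add(-18, I)) (Function('o')(I) = Mul(Add(-18, I), Add(-92, I)) = Mul(Add(-92, I), Add(-18, I)))
Pow(Function('o')(Function('P')(Function('j')(Function('b')(-4, -2), 3))), -1) = Pow(Add(1656, Pow(Add(5, 3), 2), Mul(-110, Add(5, 3))), -1) = Pow(Add(1656, Pow(8, 2), Mul(-110, 8)), -1) = Pow(Add(1656, 64, -880), -1) = Pow(840, -1) = Rational(1, 840)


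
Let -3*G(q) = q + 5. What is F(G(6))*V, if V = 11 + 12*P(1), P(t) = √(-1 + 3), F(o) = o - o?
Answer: 0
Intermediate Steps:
G(q) = -5/3 - q/3 (G(q) = -(q + 5)/3 = -(5 + q)/3 = -5/3 - q/3)
F(o) = 0
P(t) = √2
V = 11 + 12*√2 ≈ 27.971
F(G(6))*V = 0*(11 + 12*√2) = 0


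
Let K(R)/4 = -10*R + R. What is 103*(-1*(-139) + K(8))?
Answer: -15347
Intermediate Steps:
K(R) = -36*R (K(R) = 4*(-10*R + R) = 4*(-9*R) = -36*R)
103*(-1*(-139) + K(8)) = 103*(-1*(-139) - 36*8) = 103*(139 - 288) = 103*(-149) = -15347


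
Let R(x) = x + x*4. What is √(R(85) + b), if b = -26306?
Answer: I*√25881 ≈ 160.88*I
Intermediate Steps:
R(x) = 5*x (R(x) = x + 4*x = 5*x)
√(R(85) + b) = √(5*85 - 26306) = √(425 - 26306) = √(-25881) = I*√25881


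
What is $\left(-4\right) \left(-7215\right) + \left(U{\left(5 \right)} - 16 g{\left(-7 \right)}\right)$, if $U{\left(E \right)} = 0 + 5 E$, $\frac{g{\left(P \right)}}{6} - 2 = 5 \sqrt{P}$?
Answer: $28693 - 480 i \sqrt{7} \approx 28693.0 - 1270.0 i$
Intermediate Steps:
$g{\left(P \right)} = 12 + 30 \sqrt{P}$ ($g{\left(P \right)} = 12 + 6 \cdot 5 \sqrt{P} = 12 + 30 \sqrt{P}$)
$U{\left(E \right)} = 5 E$
$\left(-4\right) \left(-7215\right) + \left(U{\left(5 \right)} - 16 g{\left(-7 \right)}\right) = \left(-4\right) \left(-7215\right) + \left(5 \cdot 5 - 16 \left(12 + 30 \sqrt{-7}\right)\right) = 28860 + \left(25 - 16 \left(12 + 30 i \sqrt{7}\right)\right) = 28860 - \left(167 + 480 i \sqrt{7}\right) = 28693 - 480 i \sqrt{7}$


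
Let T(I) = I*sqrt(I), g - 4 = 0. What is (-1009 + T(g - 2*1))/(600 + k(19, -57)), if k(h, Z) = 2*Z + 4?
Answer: -1009/490 + sqrt(2)/245 ≈ -2.0534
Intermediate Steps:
g = 4 (g = 4 + 0 = 4)
k(h, Z) = 4 + 2*Z
T(I) = I**(3/2)
(-1009 + T(g - 2*1))/(600 + k(19, -57)) = (-1009 + (4 - 2*1)**(3/2))/(600 + (4 + 2*(-57))) = (-1009 + (4 - 2)**(3/2))/(600 + (4 - 114)) = (-1009 + 2**(3/2))/(600 - 110) = (-1009 + 2*sqrt(2))/490 = (-1009 + 2*sqrt(2))*(1/490) = -1009/490 + sqrt(2)/245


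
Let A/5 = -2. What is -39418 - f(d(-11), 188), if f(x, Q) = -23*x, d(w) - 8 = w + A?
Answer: -39717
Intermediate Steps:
A = -10 (A = 5*(-2) = -10)
d(w) = -2 + w (d(w) = 8 + (w - 10) = 8 + (-10 + w) = -2 + w)
-39418 - f(d(-11), 188) = -39418 - (-23)*(-2 - 11) = -39418 - (-23)*(-13) = -39418 - 1*299 = -39418 - 299 = -39717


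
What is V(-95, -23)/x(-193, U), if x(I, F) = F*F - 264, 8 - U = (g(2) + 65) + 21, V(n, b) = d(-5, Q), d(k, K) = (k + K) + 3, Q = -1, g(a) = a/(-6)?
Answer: -27/51913 ≈ -0.00052010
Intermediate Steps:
g(a) = -a/6 (g(a) = a*(-1/6) = -a/6)
d(k, K) = 3 + K + k (d(k, K) = (K + k) + 3 = 3 + K + k)
V(n, b) = -3 (V(n, b) = 3 - 1 - 5 = -3)
U = -233/3 (U = 8 - ((-1/6*2 + 65) + 21) = 8 - ((-1/3 + 65) + 21) = 8 - (194/3 + 21) = 8 - 1*257/3 = 8 - 257/3 = -233/3 ≈ -77.667)
x(I, F) = -264 + F**2 (x(I, F) = F**2 - 264 = -264 + F**2)
V(-95, -23)/x(-193, U) = -3/(-264 + (-233/3)**2) = -3/(-264 + 54289/9) = -3/51913/9 = -3*9/51913 = -27/51913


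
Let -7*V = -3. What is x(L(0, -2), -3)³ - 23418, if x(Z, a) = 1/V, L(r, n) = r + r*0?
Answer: -631943/27 ≈ -23405.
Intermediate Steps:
V = 3/7 (V = -⅐*(-3) = 3/7 ≈ 0.42857)
L(r, n) = r (L(r, n) = r + 0 = r)
x(Z, a) = 7/3 (x(Z, a) = 1/(3/7) = 7/3)
x(L(0, -2), -3)³ - 23418 = (7/3)³ - 23418 = 343/27 - 23418 = -631943/27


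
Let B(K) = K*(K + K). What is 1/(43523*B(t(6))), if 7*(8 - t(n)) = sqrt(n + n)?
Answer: 49/(348184*(28 - sqrt(3))**2) ≈ 2.0396e-7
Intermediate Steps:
t(n) = 8 - sqrt(2)*sqrt(n)/7 (t(n) = 8 - sqrt(n + n)/7 = 8 - sqrt(2)*sqrt(n)/7)
B(K) = 2*K**2 (B(K) = K*(2*K) = 2*K**2)
1/(43523*B(t(6))) = 1/(43523*((2*(8 - sqrt(2)*sqrt(6)/7)**2))) = 1/(43523*((2*(8 - 2*sqrt(3)/7)**2))) = (1/(2*(8 - 2*sqrt(3)/7)**2))/43523 = 1/(87046*(8 - 2*sqrt(3)/7)**2)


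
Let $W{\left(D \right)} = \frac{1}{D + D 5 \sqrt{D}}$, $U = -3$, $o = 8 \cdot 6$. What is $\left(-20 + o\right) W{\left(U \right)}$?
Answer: $- \frac{7}{57} + \frac{35 i \sqrt{3}}{57} \approx -0.12281 + 1.0635 i$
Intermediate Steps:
$o = 48$
$W{\left(D \right)} = \frac{1}{D + 5 D^{\frac{3}{2}}}$ ($W{\left(D \right)} = \frac{1}{D + 5 D \sqrt{D}} = \frac{1}{D + 5 D^{\frac{3}{2}}}$)
$\left(-20 + o\right) W{\left(U \right)} = \frac{-20 + 48}{-3 + 5 \left(-3\right)^{\frac{3}{2}}} = \frac{28}{-3 + 5 \left(- 3 i \sqrt{3}\right)} = \frac{28}{-3 - 15 i \sqrt{3}}$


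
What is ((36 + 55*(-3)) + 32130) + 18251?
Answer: 50252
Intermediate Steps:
((36 + 55*(-3)) + 32130) + 18251 = ((36 - 165) + 32130) + 18251 = (-129 + 32130) + 18251 = 32001 + 18251 = 50252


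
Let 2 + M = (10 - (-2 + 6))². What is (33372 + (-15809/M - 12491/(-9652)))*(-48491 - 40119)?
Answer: -239235009339105/82042 ≈ -2.9160e+9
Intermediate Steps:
M = 34 (M = -2 + (10 - (-2 + 6))² = -2 + (10 - 1*4)² = -2 + (10 - 4)² = -2 + 6² = -2 + 36 = 34)
(33372 + (-15809/M - 12491/(-9652)))*(-48491 - 40119) = (33372 + (-15809/34 - 12491/(-9652)))*(-48491 - 40119) = (33372 + (-15809*1/34 - 12491*(-1/9652)))*(-88610) = (33372 + (-15809/34 + 12491/9652))*(-88610) = (33372 - 76081887/164084)*(-88610) = (5399729361/164084)*(-88610) = -239235009339105/82042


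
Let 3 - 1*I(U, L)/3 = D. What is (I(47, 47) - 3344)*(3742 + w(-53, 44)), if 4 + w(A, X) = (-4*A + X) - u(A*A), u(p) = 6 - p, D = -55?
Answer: -21546490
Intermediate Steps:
I(U, L) = 174 (I(U, L) = 9 - 3*(-55) = 9 + 165 = 174)
w(A, X) = -10 + X + A**2 - 4*A (w(A, X) = -4 + ((-4*A + X) - (6 - A*A)) = -4 + ((X - 4*A) - (6 - A**2)) = -4 + ((X - 4*A) + (-6 + A**2)) = -4 + (-6 + X + A**2 - 4*A) = -10 + X + A**2 - 4*A)
(I(47, 47) - 3344)*(3742 + w(-53, 44)) = (174 - 3344)*(3742 + (-10 + 44 + (-53)**2 - 4*(-53))) = -3170*(3742 + (-10 + 44 + 2809 + 212)) = -3170*(3742 + 3055) = -3170*6797 = -21546490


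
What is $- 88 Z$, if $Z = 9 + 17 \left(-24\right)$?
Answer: $35112$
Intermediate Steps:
$Z = -399$ ($Z = 9 - 408 = -399$)
$- 88 Z = \left(-88\right) \left(-399\right) = 35112$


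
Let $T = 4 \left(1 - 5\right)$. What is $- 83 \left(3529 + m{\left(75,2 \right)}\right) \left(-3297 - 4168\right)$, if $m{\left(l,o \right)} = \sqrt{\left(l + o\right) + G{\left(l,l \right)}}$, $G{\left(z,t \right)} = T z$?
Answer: $2186550755 + 619595 i \sqrt{1123} \approx 2.1866 \cdot 10^{9} + 2.0763 \cdot 10^{7} i$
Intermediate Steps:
$T = -16$ ($T = 4 \left(-4\right) = -16$)
$G{\left(z,t \right)} = - 16 z$
$m{\left(l,o \right)} = \sqrt{o - 15 l}$ ($m{\left(l,o \right)} = \sqrt{\left(l + o\right) - 16 l} = \sqrt{o - 15 l}$)
$- 83 \left(3529 + m{\left(75,2 \right)}\right) \left(-3297 - 4168\right) = - 83 \left(3529 + \sqrt{2 - 1125}\right) \left(-3297 - 4168\right) = - 83 \left(3529 + \sqrt{2 - 1125}\right) \left(-7465\right) = - 83 \left(3529 + \sqrt{-1123}\right) \left(-7465\right) = - 83 \left(3529 + i \sqrt{1123}\right) \left(-7465\right) = - 83 \left(-26343985 - 7465 i \sqrt{1123}\right) = 2186550755 + 619595 i \sqrt{1123}$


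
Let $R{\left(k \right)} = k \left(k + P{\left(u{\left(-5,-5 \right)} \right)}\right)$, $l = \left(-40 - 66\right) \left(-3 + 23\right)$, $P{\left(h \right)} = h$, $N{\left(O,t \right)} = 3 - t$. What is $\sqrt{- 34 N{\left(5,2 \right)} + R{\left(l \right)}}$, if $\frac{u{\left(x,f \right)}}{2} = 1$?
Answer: $\sqrt{4490126} \approx 2119.0$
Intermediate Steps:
$u{\left(x,f \right)} = 2$ ($u{\left(x,f \right)} = 2 \cdot 1 = 2$)
$l = -2120$ ($l = \left(-106\right) 20 = -2120$)
$R{\left(k \right)} = k \left(2 + k\right)$ ($R{\left(k \right)} = k \left(k + 2\right) = k \left(2 + k\right)$)
$\sqrt{- 34 N{\left(5,2 \right)} + R{\left(l \right)}} = \sqrt{- 34 \left(3 - 2\right) - 2120 \left(2 - 2120\right)} = \sqrt{- 34 \left(3 - 2\right) - -4490160} = \sqrt{\left(-34\right) 1 + 4490160} = \sqrt{-34 + 4490160} = \sqrt{4490126}$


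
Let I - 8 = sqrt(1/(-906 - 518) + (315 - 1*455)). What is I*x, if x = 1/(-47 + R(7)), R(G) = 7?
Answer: -1/5 - I*sqrt(17743129)/14240 ≈ -0.2 - 0.2958*I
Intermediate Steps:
x = -1/40 (x = 1/(-47 + 7) = 1/(-40) = -1/40 ≈ -0.025000)
I = 8 + I*sqrt(17743129)/356 (I = 8 + sqrt(1/(-906 - 518) + (315 - 1*455)) = 8 + sqrt(1/(-1424) + (315 - 455)) = 8 + sqrt(-1/1424 - 140) = 8 + sqrt(-199361/1424) = 8 + I*sqrt(17743129)/356 ≈ 8.0 + 11.832*I)
I*x = (8 + I*sqrt(17743129)/356)*(-1/40) = -1/5 - I*sqrt(17743129)/14240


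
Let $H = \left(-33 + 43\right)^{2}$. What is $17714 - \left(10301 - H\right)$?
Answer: $7513$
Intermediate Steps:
$H = 100$ ($H = 10^{2} = 100$)
$17714 - \left(10301 - H\right) = 17714 - \left(10301 - 100\right) = 17714 - 10201 = 7513$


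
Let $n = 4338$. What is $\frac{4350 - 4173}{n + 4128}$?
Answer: $\frac{59}{2822} \approx 0.020907$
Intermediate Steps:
$\frac{4350 - 4173}{n + 4128} = \frac{4350 - 4173}{4338 + 4128} = \frac{177}{8466} = 177 \cdot \frac{1}{8466} = \frac{59}{2822}$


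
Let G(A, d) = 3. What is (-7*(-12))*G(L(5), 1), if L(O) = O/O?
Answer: 252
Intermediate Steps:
L(O) = 1
(-7*(-12))*G(L(5), 1) = -7*(-12)*3 = 84*3 = 252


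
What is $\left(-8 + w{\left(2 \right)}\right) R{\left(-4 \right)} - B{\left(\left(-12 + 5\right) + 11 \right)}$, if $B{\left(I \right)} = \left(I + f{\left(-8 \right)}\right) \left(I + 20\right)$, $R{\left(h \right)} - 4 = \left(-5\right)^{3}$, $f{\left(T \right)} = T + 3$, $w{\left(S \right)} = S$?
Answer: $750$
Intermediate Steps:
$f{\left(T \right)} = 3 + T$
$R{\left(h \right)} = -121$ ($R{\left(h \right)} = 4 + \left(-5\right)^{3} = 4 - 125 = -121$)
$B{\left(I \right)} = \left(-5 + I\right) \left(20 + I\right)$ ($B{\left(I \right)} = \left(I + \left(3 - 8\right)\right) \left(I + 20\right) = \left(I - 5\right) \left(20 + I\right) = \left(-5 + I\right) \left(20 + I\right)$)
$\left(-8 + w{\left(2 \right)}\right) R{\left(-4 \right)} - B{\left(\left(-12 + 5\right) + 11 \right)} = \left(-8 + 2\right) \left(-121\right) - \left(-100 + \left(\left(-12 + 5\right) + 11\right)^{2} + 15 \left(\left(-12 + 5\right) + 11\right)\right) = \left(-6\right) \left(-121\right) - \left(-100 + \left(-7 + 11\right)^{2} + 15 \left(-7 + 11\right)\right) = 726 - \left(-100 + 4^{2} + 15 \cdot 4\right) = 726 - \left(-100 + 16 + 60\right) = 726 - -24 = 726 + 24 = 750$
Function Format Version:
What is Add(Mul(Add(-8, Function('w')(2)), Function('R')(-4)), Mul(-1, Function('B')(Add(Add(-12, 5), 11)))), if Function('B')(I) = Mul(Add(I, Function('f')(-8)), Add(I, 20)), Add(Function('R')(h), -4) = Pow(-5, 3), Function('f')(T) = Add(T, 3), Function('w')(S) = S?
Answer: 750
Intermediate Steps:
Function('f')(T) = Add(3, T)
Function('R')(h) = -121 (Function('R')(h) = Add(4, Pow(-5, 3)) = Add(4, -125) = -121)
Function('B')(I) = Mul(Add(-5, I), Add(20, I)) (Function('B')(I) = Mul(Add(I, Add(3, -8)), Add(I, 20)) = Mul(Add(I, -5), Add(20, I)) = Mul(Add(-5, I), Add(20, I)))
Add(Mul(Add(-8, Function('w')(2)), Function('R')(-4)), Mul(-1, Function('B')(Add(Add(-12, 5), 11)))) = Add(Mul(Add(-8, 2), -121), Mul(-1, Add(-100, Pow(Add(Add(-12, 5), 11), 2), Mul(15, Add(Add(-12, 5), 11))))) = Add(Mul(-6, -121), Mul(-1, Add(-100, Pow(Add(-7, 11), 2), Mul(15, Add(-7, 11))))) = Add(726, Mul(-1, Add(-100, Pow(4, 2), Mul(15, 4)))) = Add(726, Mul(-1, Add(-100, 16, 60))) = Add(726, Mul(-1, -24)) = Add(726, 24) = 750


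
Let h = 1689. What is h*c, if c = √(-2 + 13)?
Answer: 1689*√11 ≈ 5601.8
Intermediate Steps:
c = √11 ≈ 3.3166
h*c = 1689*√11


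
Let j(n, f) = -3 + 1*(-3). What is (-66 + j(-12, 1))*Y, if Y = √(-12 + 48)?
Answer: -432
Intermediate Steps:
j(n, f) = -6 (j(n, f) = -3 - 3 = -6)
Y = 6 (Y = √36 = 6)
(-66 + j(-12, 1))*Y = (-66 - 6)*6 = -72*6 = -432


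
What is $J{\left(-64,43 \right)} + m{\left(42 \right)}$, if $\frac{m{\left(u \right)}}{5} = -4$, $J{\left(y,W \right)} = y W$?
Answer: $-2772$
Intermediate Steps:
$J{\left(y,W \right)} = W y$
$m{\left(u \right)} = -20$ ($m{\left(u \right)} = 5 \left(-4\right) = -20$)
$J{\left(-64,43 \right)} + m{\left(42 \right)} = 43 \left(-64\right) - 20 = -2752 - 20 = -2772$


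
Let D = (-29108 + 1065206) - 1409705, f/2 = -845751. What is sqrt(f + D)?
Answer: I*sqrt(2065109) ≈ 1437.0*I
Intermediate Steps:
f = -1691502 (f = 2*(-845751) = -1691502)
D = -373607 (D = 1036098 - 1409705 = -373607)
sqrt(f + D) = sqrt(-1691502 - 373607) = sqrt(-2065109) = I*sqrt(2065109)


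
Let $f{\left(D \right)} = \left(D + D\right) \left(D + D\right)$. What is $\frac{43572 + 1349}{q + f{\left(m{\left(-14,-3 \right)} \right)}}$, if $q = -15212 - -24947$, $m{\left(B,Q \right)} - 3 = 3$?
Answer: $\frac{44921}{9879} \approx 4.5471$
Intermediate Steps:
$m{\left(B,Q \right)} = 6$ ($m{\left(B,Q \right)} = 3 + 3 = 6$)
$q = 9735$ ($q = -15212 + 24947 = 9735$)
$f{\left(D \right)} = 4 D^{2}$ ($f{\left(D \right)} = 2 D 2 D = 4 D^{2}$)
$\frac{43572 + 1349}{q + f{\left(m{\left(-14,-3 \right)} \right)}} = \frac{43572 + 1349}{9735 + 4 \cdot 6^{2}} = \frac{44921}{9735 + 4 \cdot 36} = \frac{44921}{9735 + 144} = \frac{44921}{9879}$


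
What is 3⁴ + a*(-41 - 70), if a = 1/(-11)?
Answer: 1002/11 ≈ 91.091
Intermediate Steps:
a = -1/11 ≈ -0.090909
3⁴ + a*(-41 - 70) = 3⁴ - (-41 - 70)/11 = 81 - 1/11*(-111) = 81 + 111/11 = 1002/11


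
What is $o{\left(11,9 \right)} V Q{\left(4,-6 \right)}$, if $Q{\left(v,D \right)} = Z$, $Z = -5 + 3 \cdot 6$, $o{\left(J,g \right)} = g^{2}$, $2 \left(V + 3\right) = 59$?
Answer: $\frac{55809}{2} \approx 27905.0$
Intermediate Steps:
$V = \frac{53}{2}$ ($V = -3 + \frac{1}{2} \cdot 59 = -3 + \frac{59}{2} = \frac{53}{2} \approx 26.5$)
$Z = 13$ ($Z = -5 + 18 = 13$)
$Q{\left(v,D \right)} = 13$
$o{\left(11,9 \right)} V Q{\left(4,-6 \right)} = 9^{2} \cdot \frac{53}{2} \cdot 13 = 81 \cdot \frac{53}{2} \cdot 13 = \frac{4293}{2} \cdot 13 = \frac{55809}{2}$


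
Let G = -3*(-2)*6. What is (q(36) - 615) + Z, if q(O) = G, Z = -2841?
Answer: -3420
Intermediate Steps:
G = 36 (G = 6*6 = 36)
q(O) = 36
(q(36) - 615) + Z = (36 - 615) - 2841 = -579 - 2841 = -3420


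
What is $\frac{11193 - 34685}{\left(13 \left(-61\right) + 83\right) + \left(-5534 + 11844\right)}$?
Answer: $- \frac{839}{200} \approx -4.195$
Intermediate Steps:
$\frac{11193 - 34685}{\left(13 \left(-61\right) + 83\right) + \left(-5534 + 11844\right)} = - \frac{23492}{\left(-793 + 83\right) + 6310} = - \frac{23492}{-710 + 6310} = - \frac{23492}{5600} = \left(-23492\right) \frac{1}{5600} = - \frac{839}{200}$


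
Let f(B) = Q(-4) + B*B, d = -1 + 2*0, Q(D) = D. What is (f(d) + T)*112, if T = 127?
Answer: 13888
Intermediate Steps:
d = -1 (d = -1 + 0 = -1)
f(B) = -4 + B² (f(B) = -4 + B*B = -4 + B²)
(f(d) + T)*112 = ((-4 + (-1)²) + 127)*112 = ((-4 + 1) + 127)*112 = (-3 + 127)*112 = 124*112 = 13888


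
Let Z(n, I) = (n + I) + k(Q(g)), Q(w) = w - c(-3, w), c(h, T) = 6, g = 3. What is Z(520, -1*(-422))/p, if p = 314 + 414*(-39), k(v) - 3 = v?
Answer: -471/7916 ≈ -0.059500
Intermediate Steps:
Q(w) = -6 + w (Q(w) = w - 1*6 = w - 6 = -6 + w)
k(v) = 3 + v
Z(n, I) = I + n (Z(n, I) = (n + I) + (3 + (-6 + 3)) = (I + n) + (3 - 3) = (I + n) + 0 = I + n)
p = -15832 (p = 314 - 16146 = -15832)
Z(520, -1*(-422))/p = (-1*(-422) + 520)/(-15832) = (422 + 520)*(-1/15832) = 942*(-1/15832) = -471/7916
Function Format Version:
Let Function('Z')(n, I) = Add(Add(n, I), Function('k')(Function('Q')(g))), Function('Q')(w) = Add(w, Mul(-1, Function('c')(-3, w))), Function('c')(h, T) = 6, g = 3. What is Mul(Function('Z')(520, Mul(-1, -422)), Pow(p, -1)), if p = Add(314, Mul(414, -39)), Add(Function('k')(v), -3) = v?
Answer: Rational(-471, 7916) ≈ -0.059500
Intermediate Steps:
Function('Q')(w) = Add(-6, w) (Function('Q')(w) = Add(w, Mul(-1, 6)) = Add(w, -6) = Add(-6, w))
Function('k')(v) = Add(3, v)
Function('Z')(n, I) = Add(I, n) (Function('Z')(n, I) = Add(Add(n, I), Add(3, Add(-6, 3))) = Add(Add(I, n), Add(3, -3)) = Add(Add(I, n), 0) = Add(I, n))
p = -15832 (p = Add(314, -16146) = -15832)
Mul(Function('Z')(520, Mul(-1, -422)), Pow(p, -1)) = Mul(Add(Mul(-1, -422), 520), Pow(-15832, -1)) = Mul(Add(422, 520), Rational(-1, 15832)) = Mul(942, Rational(-1, 15832)) = Rational(-471, 7916)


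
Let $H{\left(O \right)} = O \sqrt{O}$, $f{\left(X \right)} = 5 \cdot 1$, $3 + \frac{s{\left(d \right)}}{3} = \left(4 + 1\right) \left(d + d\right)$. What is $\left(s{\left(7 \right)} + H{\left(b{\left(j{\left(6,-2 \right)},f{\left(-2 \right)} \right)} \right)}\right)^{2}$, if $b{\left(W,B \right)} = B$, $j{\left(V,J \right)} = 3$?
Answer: $40526 + 2010 \sqrt{5} \approx 45021.0$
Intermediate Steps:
$s{\left(d \right)} = -9 + 30 d$ ($s{\left(d \right)} = -9 + 3 \left(4 + 1\right) \left(d + d\right) = -9 + 3 \cdot 5 \cdot 2 d = -9 + 3 \cdot 10 d = -9 + 30 d$)
$f{\left(X \right)} = 5$
$H{\left(O \right)} = O^{\frac{3}{2}}$
$\left(s{\left(7 \right)} + H{\left(b{\left(j{\left(6,-2 \right)},f{\left(-2 \right)} \right)} \right)}\right)^{2} = \left(\left(-9 + 30 \cdot 7\right) + 5^{\frac{3}{2}}\right)^{2} = \left(\left(-9 + 210\right) + 5 \sqrt{5}\right)^{2} = \left(201 + 5 \sqrt{5}\right)^{2}$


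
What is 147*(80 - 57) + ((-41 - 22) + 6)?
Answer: 3324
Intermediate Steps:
147*(80 - 57) + ((-41 - 22) + 6) = 147*23 + (-63 + 6) = 3381 - 57 = 3324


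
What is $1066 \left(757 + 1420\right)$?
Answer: $2320682$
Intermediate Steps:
$1066 \left(757 + 1420\right) = 1066 \cdot 2177 = 2320682$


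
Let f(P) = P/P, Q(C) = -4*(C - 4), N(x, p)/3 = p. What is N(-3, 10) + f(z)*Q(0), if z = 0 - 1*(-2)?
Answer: 46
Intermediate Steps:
z = 2 (z = 0 + 2 = 2)
N(x, p) = 3*p
Q(C) = 16 - 4*C (Q(C) = -4*(-4 + C) = 16 - 4*C)
f(P) = 1
N(-3, 10) + f(z)*Q(0) = 3*10 + 1*(16 - 4*0) = 30 + 1*(16 + 0) = 30 + 1*16 = 30 + 16 = 46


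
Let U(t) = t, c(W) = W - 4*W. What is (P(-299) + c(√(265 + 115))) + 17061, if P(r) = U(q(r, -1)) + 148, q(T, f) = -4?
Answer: 17205 - 6*√95 ≈ 17147.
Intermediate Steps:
c(W) = -3*W
P(r) = 144 (P(r) = -4 + 148 = 144)
(P(-299) + c(√(265 + 115))) + 17061 = (144 - 3*√(265 + 115)) + 17061 = (144 - 6*√95) + 17061 = 17205 - 6*√95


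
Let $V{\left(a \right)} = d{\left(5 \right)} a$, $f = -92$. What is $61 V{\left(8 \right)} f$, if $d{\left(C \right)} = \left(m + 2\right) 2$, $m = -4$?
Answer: $179584$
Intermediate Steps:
$d{\left(C \right)} = -4$ ($d{\left(C \right)} = \left(-4 + 2\right) 2 = \left(-2\right) 2 = -4$)
$V{\left(a \right)} = - 4 a$
$61 V{\left(8 \right)} f = 61 \left(\left(-4\right) 8\right) \left(-92\right) = 61 \left(-32\right) \left(-92\right) = \left(-1952\right) \left(-92\right) = 179584$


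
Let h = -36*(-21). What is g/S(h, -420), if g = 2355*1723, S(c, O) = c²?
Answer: 1352555/190512 ≈ 7.0996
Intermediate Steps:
h = 756
g = 4057665
g/S(h, -420) = 4057665/(756²) = 4057665/571536 = 4057665*(1/571536) = 1352555/190512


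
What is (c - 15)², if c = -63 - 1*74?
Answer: 23104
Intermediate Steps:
c = -137 (c = -63 - 74 = -137)
(c - 15)² = (-137 - 15)² = (-152)² = 23104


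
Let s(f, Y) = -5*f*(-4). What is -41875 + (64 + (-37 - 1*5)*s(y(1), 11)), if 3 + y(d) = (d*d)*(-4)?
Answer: -35931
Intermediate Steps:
y(d) = -3 - 4*d**2 (y(d) = -3 + (d*d)*(-4) = -3 + d**2*(-4) = -3 - 4*d**2)
s(f, Y) = 20*f
-41875 + (64 + (-37 - 1*5)*s(y(1), 11)) = -41875 + (64 + (-37 - 1*5)*(20*(-3 - 4*1**2))) = -41875 + (64 + (-37 - 5)*(20*(-3 - 4*1))) = -41875 + (64 - 840*(-3 - 4)) = -41875 + (64 - 840*(-7)) = -41875 + (64 - 42*(-140)) = -41875 + (64 + 5880) = -41875 + 5944 = -35931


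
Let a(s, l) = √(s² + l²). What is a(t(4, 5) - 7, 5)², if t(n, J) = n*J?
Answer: 194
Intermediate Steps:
t(n, J) = J*n
a(s, l) = √(l² + s²)
a(t(4, 5) - 7, 5)² = (√(5² + (5*4 - 7)²))² = (√(25 + (20 - 7)²))² = (√(25 + 13²))² = (√(25 + 169))² = (√194)² = 194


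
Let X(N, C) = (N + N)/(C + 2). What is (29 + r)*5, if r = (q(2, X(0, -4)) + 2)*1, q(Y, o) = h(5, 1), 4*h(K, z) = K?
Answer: 645/4 ≈ 161.25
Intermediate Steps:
X(N, C) = 2*N/(2 + C) (X(N, C) = (2*N)/(2 + C) = 2*N/(2 + C))
h(K, z) = K/4
q(Y, o) = 5/4 (q(Y, o) = (1/4)*5 = 5/4)
r = 13/4 (r = (5/4 + 2)*1 = (13/4)*1 = 13/4 ≈ 3.2500)
(29 + r)*5 = (29 + 13/4)*5 = (129/4)*5 = 645/4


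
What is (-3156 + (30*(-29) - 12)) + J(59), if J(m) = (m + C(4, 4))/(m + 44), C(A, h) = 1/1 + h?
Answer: -415850/103 ≈ -4037.4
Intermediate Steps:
C(A, h) = 1 + h
J(m) = (5 + m)/(44 + m) (J(m) = (m + (1 + 4))/(m + 44) = (m + 5)/(44 + m) = (5 + m)/(44 + m))
(-3156 + (30*(-29) - 12)) + J(59) = (-3156 + (30*(-29) - 12)) + (5 + 59)/(44 + 59) = (-3156 + (-870 - 12)) + 64/103 = (-3156 - 882) + (1/103)*64 = -4038 + 64/103 = -415850/103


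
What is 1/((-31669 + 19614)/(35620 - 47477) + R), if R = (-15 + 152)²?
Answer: 11857/222556088 ≈ 5.3276e-5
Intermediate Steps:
R = 18769 (R = 137² = 18769)
1/((-31669 + 19614)/(35620 - 47477) + R) = 1/((-31669 + 19614)/(35620 - 47477) + 18769) = 1/(-12055/(-11857) + 18769) = 1/(-12055*(-1/11857) + 18769) = 1/(12055/11857 + 18769) = 1/(222556088/11857) = 11857/222556088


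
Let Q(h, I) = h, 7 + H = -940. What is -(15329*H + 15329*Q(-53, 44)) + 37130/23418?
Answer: 179487279565/11709 ≈ 1.5329e+7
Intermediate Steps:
H = -947 (H = -7 - 940 = -947)
-(15329*H + 15329*Q(-53, 44)) + 37130/23418 = -15329/(1/(-947 - 53)) + 37130/23418 = -15329/(1/(-1000)) + 37130*(1/23418) = -15329/(-1/1000) + 18565/11709 = -15329*(-1000) + 18565/11709 = 15329000 + 18565/11709 = 179487279565/11709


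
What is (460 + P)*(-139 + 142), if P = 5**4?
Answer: 3255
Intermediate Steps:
P = 625
(460 + P)*(-139 + 142) = (460 + 625)*(-139 + 142) = 1085*3 = 3255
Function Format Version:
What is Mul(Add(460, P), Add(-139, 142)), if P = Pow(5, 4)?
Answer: 3255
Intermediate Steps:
P = 625
Mul(Add(460, P), Add(-139, 142)) = Mul(Add(460, 625), Add(-139, 142)) = Mul(1085, 3) = 3255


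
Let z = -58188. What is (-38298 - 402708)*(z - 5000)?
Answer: 27866287128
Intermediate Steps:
(-38298 - 402708)*(z - 5000) = (-38298 - 402708)*(-58188 - 5000) = -441006*(-63188) = 27866287128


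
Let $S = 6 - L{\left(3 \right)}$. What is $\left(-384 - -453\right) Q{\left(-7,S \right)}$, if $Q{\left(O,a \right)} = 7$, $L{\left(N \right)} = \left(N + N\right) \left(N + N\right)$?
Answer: $483$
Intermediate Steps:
$L{\left(N \right)} = 4 N^{2}$ ($L{\left(N \right)} = 2 N 2 N = 4 N^{2}$)
$S = -30$ ($S = 6 - 4 \cdot 3^{2} = 6 - 4 \cdot 9 = 6 - 36 = -30$)
$\left(-384 - -453\right) Q{\left(-7,S \right)} = \left(-384 - -453\right) 7 = \left(-384 + 453\right) 7 = 69 \cdot 7 = 483$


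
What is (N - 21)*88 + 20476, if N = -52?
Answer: 14052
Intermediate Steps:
(N - 21)*88 + 20476 = (-52 - 21)*88 + 20476 = -73*88 + 20476 = -6424 + 20476 = 14052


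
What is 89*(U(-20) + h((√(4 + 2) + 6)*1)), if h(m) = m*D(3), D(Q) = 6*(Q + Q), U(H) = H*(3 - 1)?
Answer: 15664 + 3204*√6 ≈ 23512.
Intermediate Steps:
U(H) = 2*H (U(H) = H*2 = 2*H)
D(Q) = 12*Q (D(Q) = 6*(2*Q) = 12*Q)
h(m) = 36*m (h(m) = m*(12*3) = m*36 = 36*m)
89*(U(-20) + h((√(4 + 2) + 6)*1)) = 89*(2*(-20) + 36*((√(4 + 2) + 6)*1)) = 89*(-40 + 36*((√6 + 6)*1)) = 89*(-40 + 36*((6 + √6)*1)) = 89*(-40 + 36*(6 + √6)) = 89*(-40 + (216 + 36*√6)) = 89*(176 + 36*√6) = 15664 + 3204*√6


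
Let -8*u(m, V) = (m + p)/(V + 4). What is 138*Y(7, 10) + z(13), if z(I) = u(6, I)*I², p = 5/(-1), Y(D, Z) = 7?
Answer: 131207/136 ≈ 964.76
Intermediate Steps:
p = -5 (p = 5*(-1) = -5)
u(m, V) = -(-5 + m)/(8*(4 + V)) (u(m, V) = -(m - 5)/(8*(V + 4)) = -(-5 + m)/(8*(4 + V)))
z(I) = -I²/(8*(4 + I)) (z(I) = ((5 - 1*6)/(8*(4 + I)))*I² = ((5 - 6)/(8*(4 + I)))*I² = ((⅛)*(-1)/(4 + I))*I² = (-1/(8*(4 + I)))*I² = -I²/(8*(4 + I)))
138*Y(7, 10) + z(13) = 138*7 - 1*13²/(32 + 8*13) = 966 - 1*169/(32 + 104) = 966 - 1*169/136 = 966 - 1*169*1/136 = 966 - 169/136 = 131207/136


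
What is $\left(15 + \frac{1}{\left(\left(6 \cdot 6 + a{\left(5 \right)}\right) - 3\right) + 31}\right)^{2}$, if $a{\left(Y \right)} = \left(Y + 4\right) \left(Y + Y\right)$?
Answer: $\frac{5340721}{23716} \approx 225.19$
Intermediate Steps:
$a{\left(Y \right)} = 2 Y \left(4 + Y\right)$ ($a{\left(Y \right)} = \left(4 + Y\right) 2 Y = 2 Y \left(4 + Y\right)$)
$\left(15 + \frac{1}{\left(\left(6 \cdot 6 + a{\left(5 \right)}\right) - 3\right) + 31}\right)^{2} = \left(15 + \frac{1}{\left(\left(6 \cdot 6 + 2 \cdot 5 \left(4 + 5\right)\right) - 3\right) + 31}\right)^{2} = \left(15 + \frac{1}{\left(\left(36 + 2 \cdot 5 \cdot 9\right) - 3\right) + 31}\right)^{2} = \left(15 + \frac{1}{\left(\left(36 + 90\right) - 3\right) + 31}\right)^{2} = \left(15 + \frac{1}{\left(126 - 3\right) + 31}\right)^{2} = \left(15 + \frac{1}{123 + 31}\right)^{2} = \left(15 + \frac{1}{154}\right)^{2} = \left(\frac{2311}{154}\right)^{2} = \frac{5340721}{23716}$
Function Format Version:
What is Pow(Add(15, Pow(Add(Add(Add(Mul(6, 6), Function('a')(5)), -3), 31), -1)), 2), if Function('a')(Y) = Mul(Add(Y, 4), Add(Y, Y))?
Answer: Rational(5340721, 23716) ≈ 225.19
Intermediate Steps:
Function('a')(Y) = Mul(2, Y, Add(4, Y)) (Function('a')(Y) = Mul(Add(4, Y), Mul(2, Y)) = Mul(2, Y, Add(4, Y)))
Pow(Add(15, Pow(Add(Add(Add(Mul(6, 6), Function('a')(5)), -3), 31), -1)), 2) = Pow(Add(15, Pow(Add(Add(Add(Mul(6, 6), Mul(2, 5, Add(4, 5))), -3), 31), -1)), 2) = Pow(Add(15, Pow(Add(Add(Add(36, Mul(2, 5, 9)), -3), 31), -1)), 2) = Pow(Add(15, Pow(Add(Add(Add(36, 90), -3), 31), -1)), 2) = Pow(Add(15, Pow(Add(Add(126, -3), 31), -1)), 2) = Pow(Add(15, Pow(Add(123, 31), -1)), 2) = Pow(Add(15, Pow(154, -1)), 2) = Pow(Add(15, Rational(1, 154)), 2) = Pow(Rational(2311, 154), 2) = Rational(5340721, 23716)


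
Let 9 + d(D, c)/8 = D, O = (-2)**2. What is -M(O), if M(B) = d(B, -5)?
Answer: 40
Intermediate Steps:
O = 4
d(D, c) = -72 + 8*D
M(B) = -72 + 8*B
-M(O) = -(-72 + 8*4) = -(-72 + 32) = -1*(-40) = 40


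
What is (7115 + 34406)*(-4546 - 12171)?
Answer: -694106557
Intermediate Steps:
(7115 + 34406)*(-4546 - 12171) = 41521*(-16717) = -694106557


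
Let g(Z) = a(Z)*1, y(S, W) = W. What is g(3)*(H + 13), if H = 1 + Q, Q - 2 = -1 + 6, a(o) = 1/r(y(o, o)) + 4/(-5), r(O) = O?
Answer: -49/5 ≈ -9.8000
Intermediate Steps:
a(o) = -⅘ + 1/o (a(o) = 1/o + 4/(-5) = 1/o + 4*(-⅕) = 1/o - ⅘ = -⅘ + 1/o)
Q = 7 (Q = 2 + (-1 + 6) = 2 + 5 = 7)
g(Z) = -⅘ + 1/Z (g(Z) = (-⅘ + 1/Z)*1 = -⅘ + 1/Z)
H = 8 (H = 1 + 7 = 8)
g(3)*(H + 13) = (-⅘ + 1/3)*(8 + 13) = (-⅘ + ⅓)*21 = -7/15*21 = -49/5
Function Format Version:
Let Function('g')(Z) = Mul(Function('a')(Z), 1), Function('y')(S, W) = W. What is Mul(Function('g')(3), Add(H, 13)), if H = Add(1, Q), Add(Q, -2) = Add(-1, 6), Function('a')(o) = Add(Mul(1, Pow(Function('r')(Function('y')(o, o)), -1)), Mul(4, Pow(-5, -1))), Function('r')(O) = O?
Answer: Rational(-49, 5) ≈ -9.8000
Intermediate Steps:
Function('a')(o) = Add(Rational(-4, 5), Pow(o, -1)) (Function('a')(o) = Add(Mul(1, Pow(o, -1)), Mul(4, Pow(-5, -1))) = Add(Pow(o, -1), Mul(4, Rational(-1, 5))) = Add(Pow(o, -1), Rational(-4, 5)) = Add(Rational(-4, 5), Pow(o, -1)))
Q = 7 (Q = Add(2, Add(-1, 6)) = Add(2, 5) = 7)
Function('g')(Z) = Add(Rational(-4, 5), Pow(Z, -1)) (Function('g')(Z) = Mul(Add(Rational(-4, 5), Pow(Z, -1)), 1) = Add(Rational(-4, 5), Pow(Z, -1)))
H = 8 (H = Add(1, 7) = 8)
Mul(Function('g')(3), Add(H, 13)) = Mul(Add(Rational(-4, 5), Pow(3, -1)), Add(8, 13)) = Mul(Add(Rational(-4, 5), Rational(1, 3)), 21) = Mul(Rational(-7, 15), 21) = Rational(-49, 5)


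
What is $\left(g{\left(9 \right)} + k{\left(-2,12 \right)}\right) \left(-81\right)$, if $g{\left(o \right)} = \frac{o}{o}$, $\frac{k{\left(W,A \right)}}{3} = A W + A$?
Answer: $2835$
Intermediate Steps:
$k{\left(W,A \right)} = 3 A + 3 A W$ ($k{\left(W,A \right)} = 3 \left(A W + A\right) = 3 \left(A + A W\right) = 3 A + 3 A W$)
$g{\left(o \right)} = 1$
$\left(g{\left(9 \right)} + k{\left(-2,12 \right)}\right) \left(-81\right) = \left(1 + 3 \cdot 12 \left(1 - 2\right)\right) \left(-81\right) = \left(1 + 3 \cdot 12 \left(-1\right)\right) \left(-81\right) = \left(1 - 36\right) \left(-81\right) = \left(-35\right) \left(-81\right) = 2835$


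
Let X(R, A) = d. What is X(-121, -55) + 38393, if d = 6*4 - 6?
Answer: 38411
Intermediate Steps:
d = 18 (d = 24 - 6 = 18)
X(R, A) = 18
X(-121, -55) + 38393 = 18 + 38393 = 38411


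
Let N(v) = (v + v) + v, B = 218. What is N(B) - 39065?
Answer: -38411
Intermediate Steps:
N(v) = 3*v (N(v) = 2*v + v = 3*v)
N(B) - 39065 = 3*218 - 39065 = 654 - 39065 = -38411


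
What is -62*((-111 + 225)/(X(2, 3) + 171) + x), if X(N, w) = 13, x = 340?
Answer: -971447/46 ≈ -21118.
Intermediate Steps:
-62*((-111 + 225)/(X(2, 3) + 171) + x) = -62*((-111 + 225)/(13 + 171) + 340) = -62*(114/184 + 340) = -62*(114*(1/184) + 340) = -62*(57/92 + 340) = -62*31337/92 = -971447/46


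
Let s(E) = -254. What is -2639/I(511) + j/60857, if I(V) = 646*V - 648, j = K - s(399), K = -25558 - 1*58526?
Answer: -27779065763/20049825506 ≈ -1.3855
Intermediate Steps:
K = -84084 (K = -25558 - 58526 = -84084)
j = -83830 (j = -84084 - 1*(-254) = -84084 + 254 = -83830)
I(V) = -648 + 646*V
-2639/I(511) + j/60857 = -2639/(-648 + 646*511) - 83830/60857 = -2639/(-648 + 330106) - 83830*1/60857 = -2639/329458 - 83830/60857 = -27779065763/20049825506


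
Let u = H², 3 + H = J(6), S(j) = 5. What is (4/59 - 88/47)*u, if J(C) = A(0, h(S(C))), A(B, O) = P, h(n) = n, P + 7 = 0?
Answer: -500400/2773 ≈ -180.45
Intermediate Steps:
P = -7 (P = -7 + 0 = -7)
A(B, O) = -7
J(C) = -7
H = -10 (H = -3 - 7 = -10)
u = 100 (u = (-10)² = 100)
(4/59 - 88/47)*u = (4/59 - 88/47)*100 = -5004/2773*100 = -500400/2773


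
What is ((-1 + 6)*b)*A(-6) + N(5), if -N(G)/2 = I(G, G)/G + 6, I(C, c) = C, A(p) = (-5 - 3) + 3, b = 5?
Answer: -139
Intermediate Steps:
A(p) = -5 (A(p) = -8 + 3 = -5)
N(G) = -14 (N(G) = -2*(G/G + 6) = -2*(1 + 6) = -2*7 = -14)
((-1 + 6)*b)*A(-6) + N(5) = ((-1 + 6)*5)*(-5) - 14 = (5*5)*(-5) - 14 = 25*(-5) - 14 = -125 - 14 = -139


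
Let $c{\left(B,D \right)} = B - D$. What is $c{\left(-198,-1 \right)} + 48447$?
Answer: $48250$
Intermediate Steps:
$c{\left(-198,-1 \right)} + 48447 = \left(-198 - -1\right) + 48447 = \left(-198 + 1\right) + 48447 = -197 + 48447 = 48250$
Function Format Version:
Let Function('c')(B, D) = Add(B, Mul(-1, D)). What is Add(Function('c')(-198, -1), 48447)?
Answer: 48250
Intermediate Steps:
Add(Function('c')(-198, -1), 48447) = Add(Add(-198, Mul(-1, -1)), 48447) = Add(Add(-198, 1), 48447) = Add(-197, 48447) = 48250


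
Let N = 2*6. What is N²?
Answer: 144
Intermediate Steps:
N = 12
N² = 12² = 144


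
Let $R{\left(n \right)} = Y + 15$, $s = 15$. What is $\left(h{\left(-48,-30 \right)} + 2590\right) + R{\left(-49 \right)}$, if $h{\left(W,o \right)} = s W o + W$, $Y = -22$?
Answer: $24135$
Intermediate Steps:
$R{\left(n \right)} = -7$ ($R{\left(n \right)} = -22 + 15 = -7$)
$h{\left(W,o \right)} = W + 15 W o$ ($h{\left(W,o \right)} = 15 W o + W = W + 15 W o$)
$\left(h{\left(-48,-30 \right)} + 2590\right) + R{\left(-49 \right)} = \left(- 48 \left(1 + 15 \left(-30\right)\right) + 2590\right) - 7 = \left(- 48 \left(1 - 450\right) + 2590\right) - 7 = \left(\left(-48\right) \left(-449\right) + 2590\right) - 7 = \left(21552 + 2590\right) - 7 = 24142 - 7 = 24135$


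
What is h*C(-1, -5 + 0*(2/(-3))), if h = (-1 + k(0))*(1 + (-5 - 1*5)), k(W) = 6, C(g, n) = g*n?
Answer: -225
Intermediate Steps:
h = -45 (h = (-1 + 6)*(1 + (-5 - 1*5)) = 5*(1 + (-5 - 5)) = 5*(1 - 10) = 5*(-9) = -45)
h*C(-1, -5 + 0*(2/(-3))) = -(-45)*(-5 + 0*(2/(-3))) = -(-45)*(-5 + 0*(2*(-⅓))) = -(-45)*(-5 + 0*(-⅔)) = -(-45)*(-5 + 0) = -(-45)*(-5) = -45*5 = -225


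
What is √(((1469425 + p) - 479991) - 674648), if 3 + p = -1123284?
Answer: I*√808501 ≈ 899.17*I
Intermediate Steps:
p = -1123287 (p = -3 - 1123284 = -1123287)
√(((1469425 + p) - 479991) - 674648) = √(((1469425 - 1123287) - 479991) - 674648) = √((346138 - 479991) - 674648) = √(-133853 - 674648) = √(-808501) = I*√808501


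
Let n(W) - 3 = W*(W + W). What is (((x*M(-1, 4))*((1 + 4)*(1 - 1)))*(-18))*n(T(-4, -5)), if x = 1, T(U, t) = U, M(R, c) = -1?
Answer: 0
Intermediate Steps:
n(W) = 3 + 2*W² (n(W) = 3 + W*(W + W) = 3 + W*(2*W) = 3 + 2*W²)
(((x*M(-1, 4))*((1 + 4)*(1 - 1)))*(-18))*n(T(-4, -5)) = (((1*(-1))*((1 + 4)*(1 - 1)))*(-18))*(3 + 2*(-4)²) = (-5*0*(-18))*(3 + 2*16) = (-1*0*(-18))*(3 + 32) = (0*(-18))*35 = 0*35 = 0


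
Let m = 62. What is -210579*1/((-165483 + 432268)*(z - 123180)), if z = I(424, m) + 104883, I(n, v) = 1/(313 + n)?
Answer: 155196723/3597565845080 ≈ 4.3139e-5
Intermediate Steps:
z = 77298772/737 (z = 1/(313 + 424) + 104883 = 1/737 + 104883 = 77298772/737 ≈ 1.0488e+5)
-210579*1/((-165483 + 432268)*(z - 123180)) = -210579*1/((-165483 + 432268)*(77298772/737 - 123180)) = -210579/(266785*(-13484888/737)) = -210579/(-3597565845080/737) = -210579*(-737/3597565845080) = 155196723/3597565845080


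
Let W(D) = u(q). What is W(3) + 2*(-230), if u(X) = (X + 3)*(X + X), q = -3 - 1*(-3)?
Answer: -460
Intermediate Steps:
q = 0 (q = -3 + 3 = 0)
u(X) = 2*X*(3 + X) (u(X) = (3 + X)*(2*X) = 2*X*(3 + X))
W(D) = 0 (W(D) = 2*0*(3 + 0) = 2*0*3 = 0)
W(3) + 2*(-230) = 0 + 2*(-230) = 0 - 460 = -460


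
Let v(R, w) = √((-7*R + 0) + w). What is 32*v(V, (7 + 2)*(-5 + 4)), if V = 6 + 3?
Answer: 192*I*√2 ≈ 271.53*I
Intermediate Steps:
V = 9
v(R, w) = √(w - 7*R) (v(R, w) = √(-7*R + w) = √(w - 7*R))
32*v(V, (7 + 2)*(-5 + 4)) = 32*√((7 + 2)*(-5 + 4) - 7*9) = 32*√(9*(-1) - 63) = 32*√(-9 - 63) = 32*√(-72) = 32*(6*I*√2) = 192*I*√2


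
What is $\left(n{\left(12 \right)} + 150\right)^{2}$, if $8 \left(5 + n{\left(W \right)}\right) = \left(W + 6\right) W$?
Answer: $29584$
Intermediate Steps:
$n{\left(W \right)} = -5 + \frac{W \left(6 + W\right)}{8}$ ($n{\left(W \right)} = -5 + \frac{\left(W + 6\right) W}{8} = -5 + \frac{\left(6 + W\right) W}{8} = -5 + \frac{W \left(6 + W\right)}{8}$)
$\left(n{\left(12 \right)} + 150\right)^{2} = \left(\left(-5 + \frac{12^{2}}{8} + \frac{3}{4} \cdot 12\right) + 150\right)^{2} = \left(\left(-5 + \frac{1}{8} \cdot 144 + 9\right) + 150\right)^{2} = \left(\left(-5 + 18 + 9\right) + 150\right)^{2} = \left(22 + 150\right)^{2} = 172^{2} = 29584$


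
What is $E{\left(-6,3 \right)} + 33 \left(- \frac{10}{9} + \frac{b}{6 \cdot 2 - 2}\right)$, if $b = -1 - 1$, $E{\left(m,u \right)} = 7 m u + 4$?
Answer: $- \frac{2479}{15} \approx -165.27$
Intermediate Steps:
$E{\left(m,u \right)} = 4 + 7 m u$ ($E{\left(m,u \right)} = 7 m u + 4 = 4 + 7 m u$)
$b = -2$
$E{\left(-6,3 \right)} + 33 \left(- \frac{10}{9} + \frac{b}{6 \cdot 2 - 2}\right) = \left(4 + 7 \left(-6\right) 3\right) + 33 \left(- \frac{10}{9} - \frac{2}{6 \cdot 2 - 2}\right) = \left(4 - 126\right) + 33 \left(\left(-10\right) \frac{1}{9} - \frac{2}{12 - 2}\right) = -122 + 33 \left(- \frac{10}{9} - \frac{2}{10}\right) = -122 + 33 \left(- \frac{10}{9} - \frac{1}{5}\right) = -122 + 33 \left(- \frac{59}{45}\right) = -122 - \frac{649}{15} = - \frac{2479}{15}$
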